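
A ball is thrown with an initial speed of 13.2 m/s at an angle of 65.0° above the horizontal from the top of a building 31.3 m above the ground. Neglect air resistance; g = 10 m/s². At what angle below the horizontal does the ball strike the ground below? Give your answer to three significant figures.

v_x = 13.2 cos 65.0° = 5.579 m/s.
At impact |v_y| = √(v_y0² + 2 g h) = √(11.96² + 2×10×31.3) = 27.73 m/s.
Angle below horizontal = arctan(|v_y| / v_x) = arctan(27.73 / 5.579) = 78.6°.

78.6°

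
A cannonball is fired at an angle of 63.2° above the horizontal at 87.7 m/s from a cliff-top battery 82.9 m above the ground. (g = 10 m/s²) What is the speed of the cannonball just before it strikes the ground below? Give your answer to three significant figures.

96.7 m/s

v_x = 87.7 cos 63.2° = 39.54 m/s is unchanged throughout.
For the vertical component, v_y² = v_y0² + 2 g h = (78.28)² + 2×10×82.9 = 7786, so |v_y| = 88.24 m/s.
Impact speed = √(v_x² + v_y²) = √(1563 + 7786) = 96.7 m/s.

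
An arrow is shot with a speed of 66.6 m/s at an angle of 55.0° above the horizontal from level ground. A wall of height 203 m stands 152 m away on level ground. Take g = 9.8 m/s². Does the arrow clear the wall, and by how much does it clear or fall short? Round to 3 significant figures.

v_x = 66.6 cos 55.0° = 38.20 m/s; v_y0 = 66.6 sin 55.0° = 54.56 m/s.
Time to reach the wall: t = 152 / 38.20 = 3.979 s.
Height at that point: y = 54.56×3.979 − 4.900×3.979² = 139.5 m.
That is 203 − 139.5 = 63.5 m below the top of the wall, so the arrow does not clear it.

No — it falls 63.5 m short of clearing the wall.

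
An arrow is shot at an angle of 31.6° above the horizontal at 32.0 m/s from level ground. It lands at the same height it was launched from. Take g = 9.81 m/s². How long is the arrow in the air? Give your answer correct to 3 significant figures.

3.42 s

Vertical component: v_y = 32.0 sin 31.6° = 16.77 m/s.
For a projectile landing at launch height, time of flight is t = 2 v_y / g = 2 × 16.77 / 9.81 = 3.42 s.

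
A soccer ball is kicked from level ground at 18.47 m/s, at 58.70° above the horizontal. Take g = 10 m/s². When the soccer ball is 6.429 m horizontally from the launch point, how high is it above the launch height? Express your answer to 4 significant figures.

v_x = 18.47 cos 58.70° = 9.5955 m/s, v_y0 = 18.47 sin 58.70° = 15.782 m/s.
Time to reach x = 6.429 m: t = x / v_x = 6.429 / 9.5955 = 0.67000 s.
y = v_y0 t − ½ g t² = 15.782×0.67000 − 5.000×0.67000² = 8.329 m.

8.329 m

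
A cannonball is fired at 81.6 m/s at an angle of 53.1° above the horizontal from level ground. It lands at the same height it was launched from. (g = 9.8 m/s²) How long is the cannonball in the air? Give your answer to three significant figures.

13.3 s

Vertical component: v_y = 81.6 sin 53.1° = 65.25 m/s.
For a projectile landing at launch height, time of flight is t = 2 v_y / g = 2 × 65.25 / 9.8 = 13.3 s.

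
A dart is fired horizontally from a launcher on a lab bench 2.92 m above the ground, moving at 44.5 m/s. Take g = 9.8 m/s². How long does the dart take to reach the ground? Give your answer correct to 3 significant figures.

The horizontal speed doesn't affect the fall. With v_y0 = 0, h = ½ g t².
t = √(2 × 2.92 / 9.8) = √0.5959 = 0.772 s.

0.772 s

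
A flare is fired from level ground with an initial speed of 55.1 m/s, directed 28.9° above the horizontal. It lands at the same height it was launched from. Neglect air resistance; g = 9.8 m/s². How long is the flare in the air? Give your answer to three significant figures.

Vertical component: v_y = 55.1 sin 28.9° = 26.63 m/s.
For a projectile landing at launch height, time of flight is t = 2 v_y / g = 2 × 26.63 / 9.8 = 5.43 s.

5.43 s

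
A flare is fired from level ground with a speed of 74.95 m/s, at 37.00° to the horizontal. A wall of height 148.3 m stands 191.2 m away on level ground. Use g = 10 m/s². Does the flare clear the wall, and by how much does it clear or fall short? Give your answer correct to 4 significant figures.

No — it falls 55.24 m short of clearing the wall.

v_x = 74.95 cos 37.00° = 59.858 m/s; v_y0 = 74.95 sin 37.00° = 45.106 m/s.
Time to reach the wall: t = 191.2 / 59.858 = 3.1942 s.
Height at that point: y = 45.106×3.1942 − 5.000×3.1942² = 93.063 m.
That is 148.3 − 93.063 = 55.24 m below the top of the wall, so the flare does not clear it.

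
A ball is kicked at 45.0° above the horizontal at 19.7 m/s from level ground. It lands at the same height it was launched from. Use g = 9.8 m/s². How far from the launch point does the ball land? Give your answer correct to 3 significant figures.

For level ground, R = v₀² sin(2θ) / g.
sin(2 × 45.0°) = sin 90.00° = 1.000.
R = (19.7)² × 1.000 / 9.8 = 39.6 m.

39.6 m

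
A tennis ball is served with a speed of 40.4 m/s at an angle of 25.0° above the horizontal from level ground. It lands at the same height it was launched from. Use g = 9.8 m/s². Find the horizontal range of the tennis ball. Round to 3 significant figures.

128 m

For level ground, R = v₀² sin(2θ) / g.
sin(2 × 25.0°) = sin 50.00° = 0.7660.
R = (40.4)² × 0.7660 / 9.8 = 128 m.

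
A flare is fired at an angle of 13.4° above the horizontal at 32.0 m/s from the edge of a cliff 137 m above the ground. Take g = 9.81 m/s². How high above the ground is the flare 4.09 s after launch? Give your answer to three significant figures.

v_y0 = 32.0 sin 13.4° = 7.416 m/s.
y(t) = 137 + v_y0 t − ½ g t² = 137 + 7.416×4.09 − ½×9.81×4.09² = 85.3 m.

85.3 m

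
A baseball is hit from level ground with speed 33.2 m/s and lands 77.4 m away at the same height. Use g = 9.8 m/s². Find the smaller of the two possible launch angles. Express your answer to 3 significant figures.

21.7°

Level-ground range: R = v₀² sin(2θ)/g ⇒ sin 2θ = R g / v₀² = 77.4×9.8/33.2² = 0.6882.
2θ = arcsin(0.6882) = 43.49° or 180° − 43.49° = 136.51°.
So θ = 21.7° or θ = 68.3°.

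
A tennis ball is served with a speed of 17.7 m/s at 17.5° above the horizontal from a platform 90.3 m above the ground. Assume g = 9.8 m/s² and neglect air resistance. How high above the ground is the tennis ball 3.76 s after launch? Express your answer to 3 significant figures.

41.0 m

v_y0 = 17.7 sin 17.5° = 5.322 m/s.
y(t) = 90.3 + v_y0 t − ½ g t² = 90.3 + 5.322×3.76 − ½×9.8×3.76² = 41.0 m.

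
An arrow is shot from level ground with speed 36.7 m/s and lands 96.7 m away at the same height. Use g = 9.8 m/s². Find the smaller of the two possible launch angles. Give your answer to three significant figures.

Level-ground range: R = v₀² sin(2θ)/g ⇒ sin 2θ = R g / v₀² = 96.7×9.8/36.7² = 0.7036.
2θ = arcsin(0.7036) = 44.72° or 180° − 44.72° = 135.28°.
So θ = 22.4° or θ = 67.6°.

22.4°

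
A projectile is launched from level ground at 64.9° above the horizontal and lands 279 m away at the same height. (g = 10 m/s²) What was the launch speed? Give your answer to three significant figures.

On level ground, R = v₀² sin(2θ) / g, so v₀ = √(R g / sin 2θ).
sin(2 × 64.9°) = 0.7683.
v₀ = √(279 × 10 / 0.7683) = √3631 = 60.3 m/s.

60.3 m/s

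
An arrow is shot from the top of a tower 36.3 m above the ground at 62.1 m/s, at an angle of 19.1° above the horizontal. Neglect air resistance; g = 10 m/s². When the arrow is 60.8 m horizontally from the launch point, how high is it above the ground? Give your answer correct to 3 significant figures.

v_x = 62.1 cos 19.1° = 58.68 m/s, v_y0 = 62.1 sin 19.1° = 20.32 m/s.
Time to reach x = 60.8 m: t = x / v_x = 60.8 / 58.68 = 1.036 s.
y = 36.3 + v_y0 t − ½ g t² = 36.3 + 20.32×1.036 − 5.000×1.036² = 52.0 m.

52.0 m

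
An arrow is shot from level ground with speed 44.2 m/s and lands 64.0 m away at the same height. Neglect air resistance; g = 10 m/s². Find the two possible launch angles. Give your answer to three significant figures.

9.56° and 80.4°

Level-ground range: R = v₀² sin(2θ)/g ⇒ sin 2θ = R g / v₀² = 64.0×10/44.2² = 0.3276.
2θ = arcsin(0.3276) = 19.12° or 180° − 19.12° = 160.88°.
So θ = 9.56° or θ = 80.4°.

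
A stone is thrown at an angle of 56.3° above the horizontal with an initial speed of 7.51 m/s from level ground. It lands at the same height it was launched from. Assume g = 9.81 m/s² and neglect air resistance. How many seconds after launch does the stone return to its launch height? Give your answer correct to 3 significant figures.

Vertical component: v_y = 7.51 sin 56.3° = 6.248 m/s.
For a projectile landing at launch height, time of flight is t = 2 v_y / g = 2 × 6.248 / 9.81 = 1.27 s.

1.27 s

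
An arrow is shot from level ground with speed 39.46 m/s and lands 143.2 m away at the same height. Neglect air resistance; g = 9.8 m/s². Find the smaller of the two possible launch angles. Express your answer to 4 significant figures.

Level-ground range: R = v₀² sin(2θ)/g ⇒ sin 2θ = R g / v₀² = 143.2×9.8/39.46² = 0.9013.
2θ = arcsin(0.9013) = 64.329° or 180° − 64.329° = 115.671°.
So θ = 32.16° or θ = 57.84°.

32.16°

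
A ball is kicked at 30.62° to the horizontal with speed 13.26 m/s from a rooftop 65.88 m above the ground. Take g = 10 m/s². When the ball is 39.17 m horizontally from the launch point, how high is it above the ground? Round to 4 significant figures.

v_x = 13.26 cos 30.62° = 11.411 m/s, v_y0 = 13.26 sin 30.62° = 6.7539 m/s.
Time to reach x = 39.17 m: t = x / v_x = 39.17 / 11.411 = 3.4327 s.
y = 65.88 + v_y0 t − ½ g t² = 65.88 + 6.7539×3.4327 − 5.000×3.4327² = 30.15 m.

30.15 m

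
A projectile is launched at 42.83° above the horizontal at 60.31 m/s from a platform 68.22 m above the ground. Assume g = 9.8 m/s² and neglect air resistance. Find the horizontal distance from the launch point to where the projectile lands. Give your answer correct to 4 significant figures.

Components: v_x = 60.31 cos 42.83° = 44.230 m/s, v_y = 60.31 sin 42.83° = 41.000 m/s.
Vertical: 0 = 68.22 + 41.000 t − ½(9.8) t² ⇒ 4.900 t² − 41.000 t − 68.22 = 0.
t = [41.000 + √(1681.0 + 1337.1)] / 9.800 = 9.7895 s.
Horizontal: R = v_x · t = 44.230 × 9.7895 = 433.0 m.

433.0 m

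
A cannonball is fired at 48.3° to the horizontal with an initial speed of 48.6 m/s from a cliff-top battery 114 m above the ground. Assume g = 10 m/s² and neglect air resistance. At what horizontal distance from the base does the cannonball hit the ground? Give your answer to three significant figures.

311 m

Components: v_x = 48.6 cos 48.3° = 32.33 m/s, v_y = 48.6 sin 48.3° = 36.29 m/s.
Vertical: 0 = 114 + 36.29 t − ½(10) t² ⇒ 5.000 t² − 36.29 t − 114 = 0.
t = [36.29 + √(1317 + 2280)] / 10.00 = 9.626 s.
Horizontal: R = v_x · t = 32.33 × 9.626 = 311 m.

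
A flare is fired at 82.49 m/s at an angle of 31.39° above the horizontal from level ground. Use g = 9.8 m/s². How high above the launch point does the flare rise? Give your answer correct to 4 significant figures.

Vertical component of launch velocity: v_y = 82.49 sin 31.39° = 42.966 m/s.
At the highest point the vertical velocity is zero, so v_y² = 2 g h_max.
h_max = (42.966)² / (2 × 9.8) = 1846.1 / 19.60 = 94.19 m.

94.19 m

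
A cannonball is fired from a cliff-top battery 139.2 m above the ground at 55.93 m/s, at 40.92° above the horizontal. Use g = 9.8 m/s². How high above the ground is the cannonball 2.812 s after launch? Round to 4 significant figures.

203.5 m

v_y0 = 55.93 sin 40.92° = 36.634 m/s.
y(t) = 139.2 + v_y0 t − ½ g t² = 139.2 + 36.634×2.812 − ½×9.8×2.812² = 203.5 m.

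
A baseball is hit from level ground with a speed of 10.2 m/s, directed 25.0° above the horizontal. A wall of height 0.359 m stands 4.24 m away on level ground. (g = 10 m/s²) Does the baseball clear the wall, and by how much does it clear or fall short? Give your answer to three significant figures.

v_x = 10.2 cos 25.0° = 9.244 m/s; v_y0 = 10.2 sin 25.0° = 4.311 m/s.
Time to reach the wall: t = 4.24 / 9.244 = 0.4587 s.
Height at that point: y = 4.311×0.4587 − 5.000×0.4587² = 0.9254 m.
That is 0.9254 − 0.359 = 0.566 m above the top of the wall, so the baseball clears it.

Yes — it clears the wall by 0.566 m.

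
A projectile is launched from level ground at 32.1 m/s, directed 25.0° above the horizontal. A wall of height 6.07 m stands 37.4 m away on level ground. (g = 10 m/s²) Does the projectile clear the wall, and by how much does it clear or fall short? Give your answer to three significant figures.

v_x = 32.1 cos 25.0° = 29.09 m/s; v_y0 = 32.1 sin 25.0° = 13.57 m/s.
Time to reach the wall: t = 37.4 / 29.09 = 1.286 s.
Height at that point: y = 13.57×1.286 − 5.000×1.286² = 9.182 m.
That is 9.182 − 6.07 = 3.11 m above the top of the wall, so the projectile clears it.

Yes — it clears the wall by 3.11 m.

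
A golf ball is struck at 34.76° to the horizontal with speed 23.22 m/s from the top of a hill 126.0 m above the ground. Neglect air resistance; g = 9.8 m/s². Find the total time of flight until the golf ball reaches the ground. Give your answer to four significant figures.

Vertical component: v_y = 23.22 sin 34.76° = 13.239 m/s.
Taking up as positive with launch at y = 126.0 m, landing at y = 0: 0 = 126.0 + 13.239 t − ½(9.8) t².
Solving 4.900 t² − 13.239 t − 126.0 = 0 gives t = [13.239 + √(13.239² + 4·4.900·126.0)] / 9.800 = 6.599 s.

6.599 s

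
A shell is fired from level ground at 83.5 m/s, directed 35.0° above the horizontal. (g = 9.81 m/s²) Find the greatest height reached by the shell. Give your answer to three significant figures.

117 m

Vertical component of launch velocity: v_y = 83.5 sin 35.0° = 47.89 m/s.
At the highest point the vertical velocity is zero, so v_y² = 2 g h_max.
h_max = (47.89)² / (2 × 9.81) = 2293 / 19.62 = 117 m.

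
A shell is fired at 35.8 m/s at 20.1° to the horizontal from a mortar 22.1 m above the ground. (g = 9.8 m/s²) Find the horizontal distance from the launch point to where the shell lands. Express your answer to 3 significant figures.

125 m

Components: v_x = 35.8 cos 20.1° = 33.62 m/s, v_y = 35.8 sin 20.1° = 12.30 m/s.
Vertical: 0 = 22.1 + 12.30 t − ½(9.8) t² ⇒ 4.900 t² − 12.30 t − 22.1 = 0.
t = [12.30 + √(151.3 + 433.2)] / 9.800 = 3.722 s.
Horizontal: R = v_x · t = 33.62 × 3.722 = 125 m.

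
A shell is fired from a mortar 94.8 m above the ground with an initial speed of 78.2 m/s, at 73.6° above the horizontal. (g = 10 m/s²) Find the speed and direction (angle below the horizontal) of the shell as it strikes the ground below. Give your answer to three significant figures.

89.5 m/s at 75.7° below the horizontal

v_x = 78.2 cos 73.6° = 22.08 m/s (constant).
|v_y| at impact = √((75.02)² + 2×10×94.8) = 86.74 m/s.
Speed = √(22.08² + 86.74²) = 89.5 m/s; angle = arctan(86.74/22.08) = 75.7° below horizontal.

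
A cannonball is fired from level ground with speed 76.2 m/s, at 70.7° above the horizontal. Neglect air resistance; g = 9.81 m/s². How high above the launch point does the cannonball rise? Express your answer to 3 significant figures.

Vertical component of launch velocity: v_y = 76.2 sin 70.7° = 71.92 m/s.
At the highest point the vertical velocity is zero, so v_y² = 2 g h_max.
h_max = (71.92)² / (2 × 9.81) = 5172 / 19.62 = 264 m.

264 m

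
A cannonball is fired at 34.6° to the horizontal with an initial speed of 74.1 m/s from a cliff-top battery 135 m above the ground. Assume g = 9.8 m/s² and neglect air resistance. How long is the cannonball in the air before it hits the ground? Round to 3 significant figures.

Vertical component: v_y = 74.1 sin 34.6° = 42.08 m/s.
Taking up as positive with launch at y = 135 m, landing at y = 0: 0 = 135 + 42.08 t − ½(9.8) t².
Solving 4.900 t² − 42.08 t − 135 = 0 gives t = [42.08 + √(42.08² + 4·4.900·135)] / 9.800 = 11.1 s.

11.1 s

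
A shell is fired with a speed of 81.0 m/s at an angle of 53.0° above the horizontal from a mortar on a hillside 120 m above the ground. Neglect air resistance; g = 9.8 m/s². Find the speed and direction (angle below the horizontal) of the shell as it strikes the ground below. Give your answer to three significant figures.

v_x = 81.0 cos 53.0° = 48.75 m/s (constant).
|v_y| at impact = √((64.69)² + 2×9.8×120) = 80.85 m/s.
Speed = √(48.75² + 80.85²) = 94.4 m/s; angle = arctan(80.85/48.75) = 58.9° below horizontal.

94.4 m/s at 58.9° below the horizontal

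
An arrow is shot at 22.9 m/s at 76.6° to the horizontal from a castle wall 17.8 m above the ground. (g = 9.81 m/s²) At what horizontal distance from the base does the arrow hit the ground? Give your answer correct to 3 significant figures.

Components: v_x = 22.9 cos 76.6° = 5.307 m/s, v_y = 22.9 sin 76.6° = 22.28 m/s.
Vertical: 0 = 17.8 + 22.28 t − ½(9.81) t² ⇒ 4.905 t² − 22.28 t − 17.8 = 0.
t = [22.28 + √(496.4 + 349.2)] / 9.810 = 5.235 s.
Horizontal: R = v_x · t = 5.307 × 5.235 = 27.8 m.

27.8 m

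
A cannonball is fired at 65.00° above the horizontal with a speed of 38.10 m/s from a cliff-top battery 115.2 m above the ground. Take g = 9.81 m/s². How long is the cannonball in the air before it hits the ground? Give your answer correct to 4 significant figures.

9.510 s

Vertical component: v_y = 38.10 sin 65.00° = 34.530 m/s.
Taking up as positive with launch at y = 115.2 m, landing at y = 0: 0 = 115.2 + 34.530 t − ½(9.81) t².
Solving 4.905 t² − 34.530 t − 115.2 = 0 gives t = [34.530 + √(34.530² + 4·4.905·115.2)] / 9.810 = 9.510 s.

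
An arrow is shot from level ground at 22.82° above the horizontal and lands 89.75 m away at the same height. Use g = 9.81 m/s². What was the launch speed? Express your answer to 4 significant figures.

On level ground, R = v₀² sin(2θ) / g, so v₀ = √(R g / sin 2θ).
sin(2 × 22.82°) = 0.7150.
v₀ = √(89.75 × 9.81 / 0.7150) = √1231.4 = 35.09 m/s.

35.09 m/s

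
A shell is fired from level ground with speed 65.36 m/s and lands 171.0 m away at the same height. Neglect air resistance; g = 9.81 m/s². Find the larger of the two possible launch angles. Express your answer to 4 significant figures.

Level-ground range: R = v₀² sin(2θ)/g ⇒ sin 2θ = R g / v₀² = 171.0×9.81/65.36² = 0.3927.
2θ = arcsin(0.3927) = 23.123° or 180° − 23.123° = 156.877°.
So θ = 11.56° or θ = 78.44°.

78.44°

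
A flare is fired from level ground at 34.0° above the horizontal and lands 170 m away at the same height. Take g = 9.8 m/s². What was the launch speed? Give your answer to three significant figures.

42.4 m/s

On level ground, R = v₀² sin(2θ) / g, so v₀ = √(R g / sin 2θ).
sin(2 × 34.0°) = 0.9272.
v₀ = √(170 × 9.8 / 0.9272) = √1797 = 42.4 m/s.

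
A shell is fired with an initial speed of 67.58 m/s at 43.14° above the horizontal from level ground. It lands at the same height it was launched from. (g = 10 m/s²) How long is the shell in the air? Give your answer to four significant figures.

Vertical component: v_y = 67.58 sin 43.14° = 46.210 m/s.
For a projectile landing at launch height, time of flight is t = 2 v_y / g = 2 × 46.210 / 10 = 9.242 s.

9.242 s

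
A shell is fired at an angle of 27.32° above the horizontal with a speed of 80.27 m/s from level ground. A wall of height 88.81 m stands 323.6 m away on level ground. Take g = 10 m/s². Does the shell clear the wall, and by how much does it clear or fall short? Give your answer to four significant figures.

No — it falls 24.59 m short of clearing the wall.

v_x = 80.27 cos 27.32° = 71.316 m/s; v_y0 = 80.27 sin 27.32° = 36.841 m/s.
Time to reach the wall: t = 323.6 / 71.316 = 4.5376 s.
Height at that point: y = 36.841×4.5376 − 5.000×4.5376² = 64.221 m.
That is 88.81 − 64.221 = 24.59 m below the top of the wall, so the shell does not clear it.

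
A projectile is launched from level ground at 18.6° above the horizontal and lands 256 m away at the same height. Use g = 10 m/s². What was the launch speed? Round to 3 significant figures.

On level ground, R = v₀² sin(2θ) / g, so v₀ = √(R g / sin 2θ).
sin(2 × 18.6°) = 0.6046.
v₀ = √(256 × 10 / 0.6046) = √4234 = 65.1 m/s.

65.1 m/s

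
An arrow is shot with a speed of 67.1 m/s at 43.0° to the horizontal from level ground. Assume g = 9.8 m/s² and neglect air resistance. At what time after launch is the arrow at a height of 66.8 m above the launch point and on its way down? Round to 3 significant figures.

v_y0 = 67.1 sin 43.0° = 45.76 m/s.
Set y = v_y0 t − ½ g t² = 66.8: 4.900 t² − 45.76 t + 66.8 = 0.
t = [45.76 ± √(2094 − 1309)] / 9.8 = (45.76 ± 28.02) / 9.8, giving t = 1.81 s or t = 7.53 s.
On the way down corresponds to the larger root: t = 7.53 s.

7.53 s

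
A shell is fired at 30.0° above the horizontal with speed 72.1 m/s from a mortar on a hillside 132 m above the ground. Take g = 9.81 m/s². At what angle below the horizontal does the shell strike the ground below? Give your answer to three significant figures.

v_x = 72.1 cos 30.0° = 62.44 m/s.
At impact |v_y| = √(v_y0² + 2 g h) = √(36.05² + 2×9.81×132) = 62.37 m/s.
Angle below horizontal = arctan(|v_y| / v_x) = arctan(62.37 / 62.44) = 45.0°.

45.0°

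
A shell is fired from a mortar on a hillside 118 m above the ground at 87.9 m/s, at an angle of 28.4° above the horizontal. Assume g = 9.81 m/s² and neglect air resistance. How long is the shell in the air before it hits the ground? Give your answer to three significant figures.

Vertical component: v_y = 87.9 sin 28.4° = 41.81 m/s.
Taking up as positive with launch at y = 118 m, landing at y = 0: 0 = 118 + 41.81 t − ½(9.81) t².
Solving 4.905 t² − 41.81 t − 118 = 0 gives t = [41.81 + √(41.81² + 4·4.905·118)] / 9.810 = 10.8 s.

10.8 s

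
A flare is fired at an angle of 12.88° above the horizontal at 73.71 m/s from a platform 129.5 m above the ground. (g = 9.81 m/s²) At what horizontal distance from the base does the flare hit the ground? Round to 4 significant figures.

508.7 m

Components: v_x = 73.71 cos 12.88° = 71.855 m/s, v_y = 73.71 sin 12.88° = 16.431 m/s.
Vertical: 0 = 129.5 + 16.431 t − ½(9.81) t² ⇒ 4.905 t² − 16.431 t − 129.5 = 0.
t = [16.431 + √(269.98 + 2540.8)] / 9.810 = 7.0793 s.
Horizontal: R = v_x · t = 71.855 × 7.0793 = 508.7 m.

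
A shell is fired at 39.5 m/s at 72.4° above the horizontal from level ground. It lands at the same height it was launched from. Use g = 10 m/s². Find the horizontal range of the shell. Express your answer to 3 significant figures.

89.9 m

Components: v_x = 39.5 cos 72.4° = 11.94 m/s, v_y = 39.5 sin 72.4° = 37.65 m/s.
Time of flight (same landing height): t = 2 v_y / g = 2 × 37.65 / 10 = 7.530 s.
Range: R = v_x · t = 11.94 × 7.530 = 89.9 m.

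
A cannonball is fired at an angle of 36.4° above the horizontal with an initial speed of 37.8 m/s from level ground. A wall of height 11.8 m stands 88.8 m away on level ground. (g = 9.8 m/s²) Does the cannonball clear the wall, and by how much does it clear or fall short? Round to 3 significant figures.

v_x = 37.8 cos 36.4° = 30.42 m/s; v_y0 = 37.8 sin 36.4° = 22.43 m/s.
Time to reach the wall: t = 88.8 / 30.42 = 2.919 s.
Height at that point: y = 22.43×2.919 − 4.900×2.919² = 23.72 m.
That is 23.72 − 11.8 = 11.9 m above the top of the wall, so the cannonball clears it.

Yes — it clears the wall by 11.9 m.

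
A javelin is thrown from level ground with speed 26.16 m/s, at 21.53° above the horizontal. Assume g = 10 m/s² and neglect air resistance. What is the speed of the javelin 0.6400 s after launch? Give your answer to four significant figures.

v_x = 26.16 cos 21.53° = 24.335 m/s (constant).
v_y(t) = 26.16 sin 21.53° − g t = 9.6004 − 10 × 0.6400 = 3.2004 m/s.
Speed = √(v_x² + v_y²) = √(592.19 + 10.243) = 24.54 m/s.

24.54 m/s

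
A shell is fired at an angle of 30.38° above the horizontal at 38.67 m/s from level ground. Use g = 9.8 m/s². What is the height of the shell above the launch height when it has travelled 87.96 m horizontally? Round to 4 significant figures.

17.50 m

v_x = 38.67 cos 30.38° = 33.360 m/s, v_y0 = 38.67 sin 30.38° = 19.557 m/s.
Time to reach x = 87.96 m: t = x / v_x = 87.96 / 33.360 = 2.6367 s.
y = v_y0 t − ½ g t² = 19.557×2.6367 − 4.900×2.6367² = 17.50 m.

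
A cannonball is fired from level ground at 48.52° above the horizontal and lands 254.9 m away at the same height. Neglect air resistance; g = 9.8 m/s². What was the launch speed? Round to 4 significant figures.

50.17 m/s

On level ground, R = v₀² sin(2θ) / g, so v₀ = √(R g / sin 2θ).
sin(2 × 48.52°) = 0.9925.
v₀ = √(254.9 × 9.8 / 0.9925) = √2516.9 = 50.17 m/s.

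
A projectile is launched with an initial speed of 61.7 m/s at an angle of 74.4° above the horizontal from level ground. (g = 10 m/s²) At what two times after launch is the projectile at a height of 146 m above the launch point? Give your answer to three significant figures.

v_y0 = 61.7 sin 74.4° = 59.43 m/s.
Set y = v_y0 t − ½ g t² = 146: 5.000 t² − 59.43 t + 146 = 0.
t = [59.43 ± √(3532 − 2920)] / 10 = (59.43 ± 24.74) / 10, giving t = 3.47 s or t = 8.42 s.
So the projectile is at 146 m at t = 3.47 s (rising) and t = 8.42 s (falling).

3.47 s and 8.42 s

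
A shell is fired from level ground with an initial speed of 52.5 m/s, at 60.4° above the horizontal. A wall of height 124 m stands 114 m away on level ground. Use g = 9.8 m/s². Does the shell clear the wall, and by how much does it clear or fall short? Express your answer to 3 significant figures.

No — it falls 18.0 m short of clearing the wall.

v_x = 52.5 cos 60.4° = 25.93 m/s; v_y0 = 52.5 sin 60.4° = 45.65 m/s.
Time to reach the wall: t = 114 / 25.93 = 4.396 s.
Height at that point: y = 45.65×4.396 − 4.900×4.396² = 106.0 m.
That is 124 − 106.0 = 18.0 m below the top of the wall, so the shell does not clear it.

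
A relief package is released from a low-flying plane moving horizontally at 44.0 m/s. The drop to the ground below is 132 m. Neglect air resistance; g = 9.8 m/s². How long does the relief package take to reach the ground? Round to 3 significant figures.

The horizontal speed doesn't affect the fall. With v_y0 = 0, h = ½ g t².
t = √(2 × 132 / 9.8) = √26.94 = 5.19 s.

5.19 s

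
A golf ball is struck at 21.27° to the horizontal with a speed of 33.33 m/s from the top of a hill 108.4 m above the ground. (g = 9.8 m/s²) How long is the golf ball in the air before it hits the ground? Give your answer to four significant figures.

Vertical component: v_y = 33.33 sin 21.27° = 12.091 m/s.
Taking up as positive with launch at y = 108.4 m, landing at y = 0: 0 = 108.4 + 12.091 t − ½(9.8) t².
Solving 4.900 t² − 12.091 t − 108.4 = 0 gives t = [12.091 + √(12.091² + 4·4.900·108.4)] / 9.800 = 6.096 s.

6.096 s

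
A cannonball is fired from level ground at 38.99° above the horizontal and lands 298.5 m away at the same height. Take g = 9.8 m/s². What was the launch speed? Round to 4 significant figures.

On level ground, R = v₀² sin(2θ) / g, so v₀ = √(R g / sin 2θ).
sin(2 × 38.99°) = 0.9781.
v₀ = √(298.5 × 9.8 / 0.9781) = √2990.8 = 54.69 m/s.

54.69 m/s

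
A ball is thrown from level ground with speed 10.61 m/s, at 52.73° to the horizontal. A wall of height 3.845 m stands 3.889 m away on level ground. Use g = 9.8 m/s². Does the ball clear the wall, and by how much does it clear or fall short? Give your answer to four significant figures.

v_x = 10.61 cos 52.73° = 6.4251 m/s; v_y0 = 10.61 sin 52.73° = 8.4433 m/s.
Time to reach the wall: t = 3.889 / 6.4251 = 0.60528 s.
Height at that point: y = 8.4433×0.60528 − 4.900×0.60528² = 3.3154 m.
That is 3.845 − 3.3154 = 0.5296 m below the top of the wall, so the ball does not clear it.

No — it falls 0.5296 m short of clearing the wall.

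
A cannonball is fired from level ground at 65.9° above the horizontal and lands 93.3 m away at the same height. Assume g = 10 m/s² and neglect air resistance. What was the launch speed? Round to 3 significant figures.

On level ground, R = v₀² sin(2θ) / g, so v₀ = √(R g / sin 2θ).
sin(2 × 65.9°) = 0.7455.
v₀ = √(93.3 × 10 / 0.7455) = √1252 = 35.4 m/s.

35.4 m/s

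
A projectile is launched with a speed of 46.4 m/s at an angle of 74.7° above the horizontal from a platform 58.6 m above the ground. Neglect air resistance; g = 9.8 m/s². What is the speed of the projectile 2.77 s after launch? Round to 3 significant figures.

v_x = 46.4 cos 74.7° = 12.24 m/s (constant).
v_y(t) = 46.4 sin 74.7° − g t = 44.76 − 9.8 × 2.77 = 17.61 m/s.
Speed = √(v_x² + v_y²) = √(149.8 + 310.1) = 21.4 m/s.

21.4 m/s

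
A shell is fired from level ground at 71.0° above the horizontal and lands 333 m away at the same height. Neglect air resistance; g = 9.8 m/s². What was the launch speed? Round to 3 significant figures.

72.8 m/s

On level ground, R = v₀² sin(2θ) / g, so v₀ = √(R g / sin 2θ).
sin(2 × 71.0°) = 0.6157.
v₀ = √(333 × 9.8 / 0.6157) = √5300 = 72.8 m/s.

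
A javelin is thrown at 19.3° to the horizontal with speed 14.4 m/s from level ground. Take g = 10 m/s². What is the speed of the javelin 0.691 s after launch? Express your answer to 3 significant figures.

v_x = 14.4 cos 19.3° = 13.59 m/s (constant).
v_y(t) = 14.4 sin 19.3° − g t = 4.759 − 10 × 0.691 = -2.151 m/s.
Speed = √(v_x² + v_y²) = √(184.7 + 4.627) = 13.8 m/s.

13.8 m/s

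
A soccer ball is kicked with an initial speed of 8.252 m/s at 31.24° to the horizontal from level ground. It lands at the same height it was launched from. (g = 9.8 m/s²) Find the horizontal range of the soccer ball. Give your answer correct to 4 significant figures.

For level ground, R = v₀² sin(2θ) / g.
sin(2 × 31.24°) = sin 62.480° = 0.8868.
R = (8.252)² × 0.8868 / 9.8 = 6.162 m.

6.162 m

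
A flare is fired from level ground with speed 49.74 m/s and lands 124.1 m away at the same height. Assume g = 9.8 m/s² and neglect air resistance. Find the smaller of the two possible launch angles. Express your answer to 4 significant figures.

14.72°

Level-ground range: R = v₀² sin(2θ)/g ⇒ sin 2θ = R g / v₀² = 124.1×9.8/49.74² = 0.4916.
2θ = arcsin(0.4916) = 29.446° or 180° − 29.446° = 150.554°.
So θ = 14.72° or θ = 75.28°.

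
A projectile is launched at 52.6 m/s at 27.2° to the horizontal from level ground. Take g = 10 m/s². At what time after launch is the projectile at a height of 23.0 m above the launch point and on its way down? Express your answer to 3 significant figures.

3.49 s

v_y0 = 52.6 sin 27.2° = 24.04 m/s.
Set y = v_y0 t − ½ g t² = 23.0: 5.000 t² − 24.04 t + 23.0 = 0.
t = [24.04 ± √(577.9 − 460.0)] / 10 = (24.04 ± 10.86) / 10, giving t = 1.32 s or t = 3.49 s.
On the way down corresponds to the larger root: t = 3.49 s.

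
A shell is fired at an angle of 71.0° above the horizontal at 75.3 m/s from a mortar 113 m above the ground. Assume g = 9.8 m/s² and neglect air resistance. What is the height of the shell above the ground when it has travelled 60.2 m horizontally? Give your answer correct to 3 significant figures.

258 m

v_x = 75.3 cos 71.0° = 24.52 m/s, v_y0 = 75.3 sin 71.0° = 71.20 m/s.
Time to reach x = 60.2 m: t = x / v_x = 60.2 / 24.52 = 2.455 s.
y = 113 + v_y0 t − ½ g t² = 113 + 71.20×2.455 − 4.900×2.455² = 258 m.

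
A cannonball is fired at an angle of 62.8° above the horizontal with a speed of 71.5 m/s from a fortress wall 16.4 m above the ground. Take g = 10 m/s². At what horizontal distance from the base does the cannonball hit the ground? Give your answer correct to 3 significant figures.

424 m

Components: v_x = 71.5 cos 62.8° = 32.68 m/s, v_y = 71.5 sin 62.8° = 63.59 m/s.
Vertical: 0 = 16.4 + 63.59 t − ½(10) t² ⇒ 5.000 t² − 63.59 t − 16.4 = 0.
t = [63.59 + √(4044 + 328.0)] / 10.00 = 12.97 s.
Horizontal: R = v_x · t = 32.68 × 12.97 = 424 m.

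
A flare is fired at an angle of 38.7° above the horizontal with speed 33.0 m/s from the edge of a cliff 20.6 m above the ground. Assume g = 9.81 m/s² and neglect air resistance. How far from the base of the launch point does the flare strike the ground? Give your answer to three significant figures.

130 m

Components: v_x = 33.0 cos 38.7° = 25.75 m/s, v_y = 33.0 sin 38.7° = 20.63 m/s.
Vertical: 0 = 20.6 + 20.63 t − ½(9.81) t² ⇒ 4.905 t² − 20.63 t − 20.6 = 0.
t = [20.63 + √(425.6 + 404.2)] / 9.810 = 5.039 s.
Horizontal: R = v_x · t = 25.75 × 5.039 = 130 m.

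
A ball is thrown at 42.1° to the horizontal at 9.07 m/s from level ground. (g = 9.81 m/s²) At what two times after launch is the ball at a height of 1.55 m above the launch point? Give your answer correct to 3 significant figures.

v_y0 = 9.07 sin 42.1° = 6.081 m/s.
Set y = v_y0 t − ½ g t² = 1.55: 4.905 t² − 6.081 t + 1.55 = 0.
t = [6.081 ± √(36.98 − 30.41)] / 9.81 = (6.081 ± 2.563) / 9.81, giving t = 0.359 s or t = 0.881 s.
So the ball is at 1.55 m at t = 0.359 s (rising) and t = 0.881 s (falling).

0.359 s and 0.881 s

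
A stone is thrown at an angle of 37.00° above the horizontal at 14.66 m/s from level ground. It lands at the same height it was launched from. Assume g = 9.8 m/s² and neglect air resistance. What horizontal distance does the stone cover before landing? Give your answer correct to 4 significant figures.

21.08 m

Components: v_x = 14.66 cos 37.00° = 11.708 m/s, v_y = 14.66 sin 37.00° = 8.8226 m/s.
Time of flight (same landing height): t = 2 v_y / g = 2 × 8.8226 / 9.8 = 1.8005 s.
Range: R = v_x · t = 11.708 × 1.8005 = 21.08 m.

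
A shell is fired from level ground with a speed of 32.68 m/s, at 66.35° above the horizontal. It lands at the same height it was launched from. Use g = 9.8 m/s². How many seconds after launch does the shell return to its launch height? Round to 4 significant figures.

6.109 s

Vertical component: v_y = 32.68 sin 66.35° = 29.935 m/s.
For a projectile landing at launch height, time of flight is t = 2 v_y / g = 2 × 29.935 / 9.8 = 6.109 s.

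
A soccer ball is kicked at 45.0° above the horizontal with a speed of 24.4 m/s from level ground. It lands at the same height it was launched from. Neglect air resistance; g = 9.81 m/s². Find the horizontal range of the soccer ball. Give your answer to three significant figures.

60.7 m

For level ground, R = v₀² sin(2θ) / g.
sin(2 × 45.0°) = sin 90.00° = 1.000.
R = (24.4)² × 1.000 / 9.81 = 60.7 m.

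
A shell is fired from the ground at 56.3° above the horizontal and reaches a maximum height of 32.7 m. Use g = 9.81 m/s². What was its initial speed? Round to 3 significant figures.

30.4 m/s

At maximum height v_y = 0, so (v₀ sin θ)² = 2 g H.
v₀ sin 56.3° = √(2 × 9.81 × 32.7) = 25.33 m/s.
v₀ = 25.33 / sin 56.3° = 25.33 / 0.8320 = 30.4 m/s.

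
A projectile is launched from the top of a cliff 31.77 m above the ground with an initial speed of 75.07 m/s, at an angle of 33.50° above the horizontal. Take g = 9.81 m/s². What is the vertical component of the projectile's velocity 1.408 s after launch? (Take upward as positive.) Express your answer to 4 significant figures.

27.62 m/s

Initial vertical component: v_y0 = 75.07 sin 33.50° = 41.434 m/s.
v_y(t) = v_y0 − g t = 41.434 − 9.81 × 1.408 = 27.62 m/s.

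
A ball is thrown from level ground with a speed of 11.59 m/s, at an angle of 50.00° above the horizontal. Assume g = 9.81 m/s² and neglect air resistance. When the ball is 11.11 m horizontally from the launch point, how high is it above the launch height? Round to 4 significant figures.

v_x = 11.59 cos 50.00° = 7.4499 m/s, v_y0 = 11.59 sin 50.00° = 8.8785 m/s.
Time to reach x = 11.11 m: t = x / v_x = 11.11 / 7.4499 = 1.4913 s.
y = v_y0 t − ½ g t² = 8.8785×1.4913 − 4.905×1.4913² = 2.332 m.

2.332 m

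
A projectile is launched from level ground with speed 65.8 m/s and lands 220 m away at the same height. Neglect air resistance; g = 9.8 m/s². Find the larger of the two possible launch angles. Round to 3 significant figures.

75.1°

Level-ground range: R = v₀² sin(2θ)/g ⇒ sin 2θ = R g / v₀² = 220×9.8/65.8² = 0.4980.
2θ = arcsin(0.4980) = 29.87° or 180° − 29.87° = 150.13°.
So θ = 14.9° or θ = 75.1°.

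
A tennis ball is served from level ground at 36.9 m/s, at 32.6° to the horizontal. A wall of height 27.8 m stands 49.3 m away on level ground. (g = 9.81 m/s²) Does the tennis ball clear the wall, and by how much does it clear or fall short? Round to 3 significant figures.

No — it falls 8.61 m short of clearing the wall.

v_x = 36.9 cos 32.6° = 31.09 m/s; v_y0 = 36.9 sin 32.6° = 19.88 m/s.
Time to reach the wall: t = 49.3 / 31.09 = 1.586 s.
Height at that point: y = 19.88×1.586 − 4.905×1.586² = 19.19 m.
That is 27.8 − 19.19 = 8.61 m below the top of the wall, so the tennis ball does not clear it.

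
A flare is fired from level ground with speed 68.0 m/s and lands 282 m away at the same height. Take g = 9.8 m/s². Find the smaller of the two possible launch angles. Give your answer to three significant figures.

18.4°

Level-ground range: R = v₀² sin(2θ)/g ⇒ sin 2θ = R g / v₀² = 282×9.8/68.0² = 0.5977.
2θ = arcsin(0.5977) = 36.71° or 180° − 36.71° = 143.29°.
So θ = 18.4° or θ = 71.6°.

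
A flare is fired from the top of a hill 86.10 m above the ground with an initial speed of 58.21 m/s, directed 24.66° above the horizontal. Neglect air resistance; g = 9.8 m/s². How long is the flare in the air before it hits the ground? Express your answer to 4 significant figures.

Vertical component: v_y = 58.21 sin 24.66° = 24.287 m/s.
Taking up as positive with launch at y = 86.10 m, landing at y = 0: 0 = 86.10 + 24.287 t − ½(9.8) t².
Solving 4.900 t² − 24.287 t − 86.10 = 0 gives t = [24.287 + √(24.287² + 4·4.900·86.10)] / 9.800 = 7.348 s.

7.348 s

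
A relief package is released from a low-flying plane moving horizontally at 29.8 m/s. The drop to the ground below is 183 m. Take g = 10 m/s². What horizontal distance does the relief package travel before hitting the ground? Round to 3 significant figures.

Initial vertical velocity is zero, so the fall time comes from h = ½ g t²: t = √(2 × 183 / 10) = 6.050 s.
Horizontal motion is uniform at 29.8 m/s, so x = 29.8 × 6.050 = 180 m.

180 m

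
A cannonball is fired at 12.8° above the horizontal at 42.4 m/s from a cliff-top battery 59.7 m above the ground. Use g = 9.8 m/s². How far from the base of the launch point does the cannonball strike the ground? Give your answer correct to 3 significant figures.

Components: v_x = 42.4 cos 12.8° = 41.35 m/s, v_y = 42.4 sin 12.8° = 9.394 m/s.
Vertical: 0 = 59.7 + 9.394 t − ½(9.8) t² ⇒ 4.900 t² − 9.394 t − 59.7 = 0.
t = [9.394 + √(88.25 + 1170)] / 9.800 = 4.578 s.
Horizontal: R = v_x · t = 41.35 × 4.578 = 189 m.

189 m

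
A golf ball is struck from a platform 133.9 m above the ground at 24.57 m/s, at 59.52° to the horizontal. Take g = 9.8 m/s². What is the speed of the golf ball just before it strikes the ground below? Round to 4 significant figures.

v_x = 24.57 cos 59.52° = 12.463 m/s is unchanged throughout.
For the vertical component, v_y² = v_y0² + 2 g h = (21.175)² + 2×9.8×133.9 = 3072.8, so |v_y| = 55.433 m/s.
Impact speed = √(v_x² + v_y²) = √(155.33 + 3072.8) = 56.82 m/s.

56.82 m/s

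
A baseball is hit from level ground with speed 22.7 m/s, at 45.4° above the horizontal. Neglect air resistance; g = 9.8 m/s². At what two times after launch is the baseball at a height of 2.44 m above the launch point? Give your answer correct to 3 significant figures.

v_y0 = 22.7 sin 45.4° = 16.16 m/s.
Set y = v_y0 t − ½ g t² = 2.44: 4.900 t² − 16.16 t + 2.44 = 0.
t = [16.16 ± √(261.1 − 47.82)] / 9.8 = (16.16 ± 14.60) / 9.8, giving t = 0.159 s or t = 3.14 s.
So the baseball is at 2.44 m at t = 0.159 s (rising) and t = 3.14 s (falling).

0.159 s and 3.14 s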